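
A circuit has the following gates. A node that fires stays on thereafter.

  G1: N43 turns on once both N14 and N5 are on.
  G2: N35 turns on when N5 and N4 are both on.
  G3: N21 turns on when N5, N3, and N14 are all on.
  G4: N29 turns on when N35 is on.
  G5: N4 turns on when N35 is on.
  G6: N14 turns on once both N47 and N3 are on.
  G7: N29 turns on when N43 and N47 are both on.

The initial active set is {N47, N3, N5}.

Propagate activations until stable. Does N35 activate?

No

N35 would need N5 and N4 (G2), but N4 never turns on.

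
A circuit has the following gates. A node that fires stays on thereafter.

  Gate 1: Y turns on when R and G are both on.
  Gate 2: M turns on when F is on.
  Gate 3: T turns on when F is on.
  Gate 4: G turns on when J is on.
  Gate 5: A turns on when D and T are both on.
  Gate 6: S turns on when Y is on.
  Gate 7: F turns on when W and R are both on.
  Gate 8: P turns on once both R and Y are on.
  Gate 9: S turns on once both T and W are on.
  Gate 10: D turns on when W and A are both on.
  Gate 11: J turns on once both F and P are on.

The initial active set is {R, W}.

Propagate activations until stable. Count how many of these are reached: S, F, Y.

2

Gate 7: W and R on → F on.
F is on, so T turns on (Gate 3).
T and W are on, so S turns on (Gate 9).
S: reached.
F: reached.
Y would need R and G (Gate 1), but G never turns on.
Reached: S and F — 2 of the 3.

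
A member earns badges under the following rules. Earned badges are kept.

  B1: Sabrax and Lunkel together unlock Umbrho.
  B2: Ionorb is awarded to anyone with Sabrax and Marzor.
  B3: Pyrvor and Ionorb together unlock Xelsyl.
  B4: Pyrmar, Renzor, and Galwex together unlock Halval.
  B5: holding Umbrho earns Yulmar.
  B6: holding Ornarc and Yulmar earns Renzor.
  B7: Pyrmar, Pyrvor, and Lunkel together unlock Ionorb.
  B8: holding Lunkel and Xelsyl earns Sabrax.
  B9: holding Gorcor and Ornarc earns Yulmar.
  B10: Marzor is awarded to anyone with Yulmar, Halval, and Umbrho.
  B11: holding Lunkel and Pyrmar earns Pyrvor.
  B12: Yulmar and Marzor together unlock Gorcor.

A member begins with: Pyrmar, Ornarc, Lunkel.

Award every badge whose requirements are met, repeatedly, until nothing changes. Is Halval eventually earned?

No

Halval would need Pyrmar, Renzor, and Galwex (B4), but Galwex is never earned.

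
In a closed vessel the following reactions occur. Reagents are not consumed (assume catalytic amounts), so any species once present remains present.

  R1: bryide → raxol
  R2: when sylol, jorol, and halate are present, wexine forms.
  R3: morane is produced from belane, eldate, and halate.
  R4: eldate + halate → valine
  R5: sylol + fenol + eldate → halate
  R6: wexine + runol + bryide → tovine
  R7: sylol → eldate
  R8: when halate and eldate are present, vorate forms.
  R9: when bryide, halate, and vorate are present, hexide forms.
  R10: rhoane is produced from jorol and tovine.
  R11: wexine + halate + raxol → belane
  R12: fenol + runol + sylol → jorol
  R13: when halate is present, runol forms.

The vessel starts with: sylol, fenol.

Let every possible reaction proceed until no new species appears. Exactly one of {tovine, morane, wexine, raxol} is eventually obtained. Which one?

wexine

sylol present → eldate forms (R7).
sylol, fenol, and eldate present → halate forms (R5).
halate present → runol forms (R13).
fenol, runol, and sylol present → jorol forms (R12).
sylol, jorol, and halate present → wexine forms (R2).
tovine would need wexine, runol, and bryide (R6), but bryide never forms. morane would need belane, eldate, and halate (R3), but belane never forms. raxol would need bryide (R1), but bryide never forms.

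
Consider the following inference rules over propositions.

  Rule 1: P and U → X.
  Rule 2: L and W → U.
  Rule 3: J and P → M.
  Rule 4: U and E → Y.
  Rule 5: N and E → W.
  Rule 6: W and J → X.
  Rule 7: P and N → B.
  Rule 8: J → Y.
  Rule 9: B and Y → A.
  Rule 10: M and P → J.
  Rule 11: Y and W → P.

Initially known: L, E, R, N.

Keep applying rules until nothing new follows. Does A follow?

From N and E, Rule 5 gives W.
From L and W, Rule 2 gives U.
From U and E, Rule 4 gives Y.
Y and W hold, so P follows (Rule 11).
From P and N, Rule 7 gives B.
B and Y hold, so A follows (Rule 9).

Yes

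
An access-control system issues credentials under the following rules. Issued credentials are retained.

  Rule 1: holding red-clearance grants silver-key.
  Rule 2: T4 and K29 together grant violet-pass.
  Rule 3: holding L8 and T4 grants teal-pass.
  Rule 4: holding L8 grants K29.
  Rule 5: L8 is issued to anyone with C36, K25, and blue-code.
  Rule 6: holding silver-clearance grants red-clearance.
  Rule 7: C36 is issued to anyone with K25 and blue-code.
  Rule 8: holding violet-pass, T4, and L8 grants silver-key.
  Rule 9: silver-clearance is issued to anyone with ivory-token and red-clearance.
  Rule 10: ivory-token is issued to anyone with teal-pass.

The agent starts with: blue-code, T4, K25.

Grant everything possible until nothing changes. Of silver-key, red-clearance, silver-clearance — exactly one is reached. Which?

Holding K25 and blue-code grants C36 (Rule 7).
Holding C36, K25, and blue-code grants L8 (Rule 5).
Holding L8 grants K29 (Rule 4).
Holding T4 and K29 grants violet-pass (Rule 2).
Holding violet-pass, T4, and L8 grants silver-key (Rule 8).
red-clearance would need silver-clearance (Rule 6), but silver-clearance is never granted. silver-clearance would need ivory-token and red-clearance (Rule 9), but red-clearance is never granted.

silver-key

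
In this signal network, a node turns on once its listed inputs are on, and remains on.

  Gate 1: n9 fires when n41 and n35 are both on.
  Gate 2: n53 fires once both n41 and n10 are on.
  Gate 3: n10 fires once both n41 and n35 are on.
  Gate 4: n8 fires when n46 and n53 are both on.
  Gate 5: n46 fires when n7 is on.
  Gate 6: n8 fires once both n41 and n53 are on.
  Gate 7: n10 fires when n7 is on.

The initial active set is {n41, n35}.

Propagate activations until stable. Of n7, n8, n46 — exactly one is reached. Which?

n8

n41 and n35 are on, so n10 fires (Gate 3).
n41 and n10 are on, so n53 fires (Gate 2).
n41 and n53 are on, so n8 fires (Gate 6).
No rule produces n7, and it is not given. n46 would need n7 (Gate 5), but n7 never turns on.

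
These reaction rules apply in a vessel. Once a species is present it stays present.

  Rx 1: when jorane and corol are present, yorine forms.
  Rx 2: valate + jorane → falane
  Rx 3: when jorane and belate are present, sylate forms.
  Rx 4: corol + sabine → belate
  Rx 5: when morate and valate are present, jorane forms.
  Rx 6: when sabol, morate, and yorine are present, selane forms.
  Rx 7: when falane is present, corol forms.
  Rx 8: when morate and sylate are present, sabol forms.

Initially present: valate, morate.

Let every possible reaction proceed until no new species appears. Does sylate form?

No

sylate would need jorane and belate (Rx 3), but belate never forms.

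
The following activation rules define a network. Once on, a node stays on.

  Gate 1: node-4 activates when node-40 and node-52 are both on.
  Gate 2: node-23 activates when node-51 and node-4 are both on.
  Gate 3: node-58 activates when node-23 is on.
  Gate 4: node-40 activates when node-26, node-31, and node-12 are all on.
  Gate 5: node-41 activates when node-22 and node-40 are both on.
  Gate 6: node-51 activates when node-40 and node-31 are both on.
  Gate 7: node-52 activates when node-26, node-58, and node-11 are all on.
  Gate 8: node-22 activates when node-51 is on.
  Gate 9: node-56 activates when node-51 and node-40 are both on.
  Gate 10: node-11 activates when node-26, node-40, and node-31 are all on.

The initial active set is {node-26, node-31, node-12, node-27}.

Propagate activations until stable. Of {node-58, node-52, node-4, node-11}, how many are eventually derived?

node-26, node-31, and node-12 are on, so node-40 activates (Gate 4).
Gate 10: node-26, node-40, and node-31 on → node-11 on.
node-58 would need node-23 (Gate 3), but node-23 never turns on.
node-52 would need node-26, node-58, and node-11 (Gate 7), but node-58 never turns on.
node-4 would need node-40 and node-52 (Gate 1), but node-52 never turns on.
node-11: reached.
Reached: node-11 — 1 of the 4.

1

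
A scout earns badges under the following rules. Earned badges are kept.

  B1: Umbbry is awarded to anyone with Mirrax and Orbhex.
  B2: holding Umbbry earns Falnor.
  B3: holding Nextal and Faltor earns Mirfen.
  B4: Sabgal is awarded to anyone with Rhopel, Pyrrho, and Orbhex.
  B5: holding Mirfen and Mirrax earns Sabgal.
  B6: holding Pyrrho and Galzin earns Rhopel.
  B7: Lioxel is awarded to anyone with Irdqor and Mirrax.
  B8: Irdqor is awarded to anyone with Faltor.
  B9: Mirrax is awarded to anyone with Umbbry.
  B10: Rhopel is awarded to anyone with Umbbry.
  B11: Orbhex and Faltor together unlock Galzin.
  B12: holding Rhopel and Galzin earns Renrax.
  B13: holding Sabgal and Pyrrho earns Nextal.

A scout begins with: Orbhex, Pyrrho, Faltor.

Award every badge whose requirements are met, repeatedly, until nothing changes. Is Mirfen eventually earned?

Yes

With Orbhex and Faltor, Galzin is earned (B11).
With Pyrrho and Galzin, Rhopel is earned (B6).
With Rhopel, Pyrrho, and Orbhex, Sabgal is earned (B4).
With Sabgal and Pyrrho, Nextal is earned (B13).
With Nextal and Faltor, Mirfen is earned (B3).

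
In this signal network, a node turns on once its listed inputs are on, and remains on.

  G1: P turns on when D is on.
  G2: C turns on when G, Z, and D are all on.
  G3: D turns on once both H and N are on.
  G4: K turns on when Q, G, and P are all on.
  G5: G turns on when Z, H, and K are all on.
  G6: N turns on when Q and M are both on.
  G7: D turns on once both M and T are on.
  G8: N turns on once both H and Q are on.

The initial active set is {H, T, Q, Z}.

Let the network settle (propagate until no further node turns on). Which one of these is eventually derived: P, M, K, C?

P

H and Q are on, so N turns on (G8).
H and N are on, so D turns on (G3).
G1: D on → P on.
C would need G, Z, and D (G2), but G never turns on. K would need Q, G, and P (G4), but G never turns on. No rule produces M, and it is not given.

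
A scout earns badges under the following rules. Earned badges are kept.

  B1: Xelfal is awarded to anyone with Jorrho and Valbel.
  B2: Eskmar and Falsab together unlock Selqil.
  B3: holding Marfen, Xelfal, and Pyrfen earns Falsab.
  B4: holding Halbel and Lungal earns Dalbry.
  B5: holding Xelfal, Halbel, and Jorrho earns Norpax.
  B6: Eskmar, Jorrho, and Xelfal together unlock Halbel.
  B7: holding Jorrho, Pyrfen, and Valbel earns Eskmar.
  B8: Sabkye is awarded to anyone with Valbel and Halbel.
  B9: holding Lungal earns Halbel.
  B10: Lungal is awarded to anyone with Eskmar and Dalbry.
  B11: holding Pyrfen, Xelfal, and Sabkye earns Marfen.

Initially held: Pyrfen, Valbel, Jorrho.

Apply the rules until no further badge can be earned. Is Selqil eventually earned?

Yes

With Jorrho and Valbel, Xelfal is earned (B1).
With Jorrho, Pyrfen, and Valbel, Eskmar is earned (B7).
With Eskmar, Jorrho, and Xelfal, Halbel is earned (B6).
With Valbel and Halbel, Sabkye is earned (B8).
With Pyrfen, Xelfal, and Sabkye, Marfen is earned (B11).
With Marfen, Xelfal, and Pyrfen, Falsab is earned (B3).
With Eskmar and Falsab, Selqil is earned (B2).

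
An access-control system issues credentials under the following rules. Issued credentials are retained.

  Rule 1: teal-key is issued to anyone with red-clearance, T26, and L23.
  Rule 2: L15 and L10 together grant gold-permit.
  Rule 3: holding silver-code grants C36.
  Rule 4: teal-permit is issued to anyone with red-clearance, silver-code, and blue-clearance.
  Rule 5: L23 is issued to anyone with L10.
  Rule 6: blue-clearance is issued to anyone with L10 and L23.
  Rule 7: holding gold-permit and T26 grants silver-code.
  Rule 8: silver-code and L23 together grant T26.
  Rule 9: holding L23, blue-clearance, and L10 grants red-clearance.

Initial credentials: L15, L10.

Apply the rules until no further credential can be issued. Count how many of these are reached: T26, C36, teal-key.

0

T26 would need silver-code and L23 (Rule 8), but silver-code is never granted.
C36 would need silver-code (Rule 3), but silver-code is never granted.
teal-key would need red-clearance, T26, and L23 (Rule 1), but T26 is never granted.
None of the 3 are reached.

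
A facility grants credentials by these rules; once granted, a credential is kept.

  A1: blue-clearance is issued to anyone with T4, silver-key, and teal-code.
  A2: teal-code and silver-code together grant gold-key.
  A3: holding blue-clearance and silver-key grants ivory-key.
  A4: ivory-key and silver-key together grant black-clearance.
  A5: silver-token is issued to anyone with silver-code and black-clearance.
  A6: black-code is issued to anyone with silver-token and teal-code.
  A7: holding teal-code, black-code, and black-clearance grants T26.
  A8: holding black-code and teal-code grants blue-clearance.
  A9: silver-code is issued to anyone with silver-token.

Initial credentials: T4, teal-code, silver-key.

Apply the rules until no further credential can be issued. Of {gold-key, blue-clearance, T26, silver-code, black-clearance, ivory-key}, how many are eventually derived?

3

Holding T4, silver-key, and teal-code grants blue-clearance (A1).
Holding blue-clearance and silver-key grants ivory-key (A3).
Holding ivory-key and silver-key grants black-clearance (A4).
gold-key would need teal-code and silver-code (A2), but silver-code is never granted.
blue-clearance: reached.
T26 would need teal-code, black-code, and black-clearance (A7), but black-code is never granted.
silver-code would need silver-token (A9), but silver-token is never granted.
black-clearance: reached.
ivory-key: reached.
Reached: blue-clearance, black-clearance, and ivory-key — 3 of the 6.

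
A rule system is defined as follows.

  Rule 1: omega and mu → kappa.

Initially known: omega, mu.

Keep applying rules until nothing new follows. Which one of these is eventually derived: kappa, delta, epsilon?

From omega and mu, Rule 1 gives kappa.
No rule produces epsilon, and it is not given. No rule produces delta, and it is not given.

kappa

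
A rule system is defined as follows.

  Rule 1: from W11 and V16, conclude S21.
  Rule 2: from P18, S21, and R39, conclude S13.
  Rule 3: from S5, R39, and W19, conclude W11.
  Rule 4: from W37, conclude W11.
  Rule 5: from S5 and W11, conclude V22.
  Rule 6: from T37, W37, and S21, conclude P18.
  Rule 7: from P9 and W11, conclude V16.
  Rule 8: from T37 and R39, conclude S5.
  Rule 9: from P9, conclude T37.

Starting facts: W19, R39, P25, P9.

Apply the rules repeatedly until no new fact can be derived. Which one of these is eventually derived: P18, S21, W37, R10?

P9 holds, so T37 follows (Rule 9).
From T37 and R39, Rule 8 gives S5.
From S5, R39, and W19, Rule 3 gives W11.
From P9 and W11, Rule 7 gives V16.
From W11 and V16, Rule 1 gives S21.
P18 would need T37, W37, and S21 (Rule 6), but W37 is never established. No rule produces W37, and it is not given. No rule produces R10, and it is not given.

S21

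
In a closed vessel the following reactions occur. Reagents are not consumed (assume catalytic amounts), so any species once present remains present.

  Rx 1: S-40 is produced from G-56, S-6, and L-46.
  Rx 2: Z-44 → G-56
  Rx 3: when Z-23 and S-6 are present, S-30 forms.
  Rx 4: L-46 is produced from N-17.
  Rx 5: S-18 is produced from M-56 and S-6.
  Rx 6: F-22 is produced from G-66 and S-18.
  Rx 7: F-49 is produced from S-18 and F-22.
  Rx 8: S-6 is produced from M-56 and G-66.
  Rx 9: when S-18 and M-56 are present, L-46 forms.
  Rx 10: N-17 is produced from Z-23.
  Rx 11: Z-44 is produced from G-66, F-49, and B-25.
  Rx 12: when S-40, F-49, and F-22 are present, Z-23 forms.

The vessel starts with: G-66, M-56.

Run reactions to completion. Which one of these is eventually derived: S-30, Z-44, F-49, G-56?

M-56 and G-66 present → S-6 forms (Rx 8).
M-56 and S-6 present → S-18 forms (Rx 5).
G-66 and S-18 present → F-22 forms (Rx 6).
S-18 and F-22 present → F-49 forms (Rx 7).
S-30 would need Z-23 and S-6 (Rx 3), but Z-23 never forms. G-56 would need Z-44 (Rx 2), but Z-44 never forms. Z-44 would need G-66, F-49, and B-25 (Rx 11), but B-25 never forms.

F-49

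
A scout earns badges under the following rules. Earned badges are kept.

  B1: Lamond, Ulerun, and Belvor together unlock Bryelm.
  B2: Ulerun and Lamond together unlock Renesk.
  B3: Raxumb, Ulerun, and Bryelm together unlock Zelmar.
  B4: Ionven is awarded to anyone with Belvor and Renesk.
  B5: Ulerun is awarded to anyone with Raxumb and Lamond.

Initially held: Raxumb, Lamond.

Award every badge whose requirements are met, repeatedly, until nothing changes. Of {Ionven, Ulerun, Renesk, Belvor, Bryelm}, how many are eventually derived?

2

With Raxumb and Lamond, Ulerun is earned (B5).
With Ulerun and Lamond, Renesk is earned (B2).
Ionven would need Belvor and Renesk (B4), but Belvor is never earned.
Ulerun: reached.
Renesk: reached.
No rule produces Belvor, and it is not given.
Bryelm would need Lamond, Ulerun, and Belvor (B1), but Belvor is never earned.
Reached: Ulerun and Renesk — 2 of the 5.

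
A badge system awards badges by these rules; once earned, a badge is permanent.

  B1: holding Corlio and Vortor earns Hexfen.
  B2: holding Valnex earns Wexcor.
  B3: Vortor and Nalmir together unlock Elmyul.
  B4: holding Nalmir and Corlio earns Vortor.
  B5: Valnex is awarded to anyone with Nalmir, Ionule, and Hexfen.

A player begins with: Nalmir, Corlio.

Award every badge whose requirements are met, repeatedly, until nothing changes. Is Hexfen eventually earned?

Yes

With Nalmir and Corlio, Vortor is earned (B4).
With Corlio and Vortor, Hexfen is earned (B1).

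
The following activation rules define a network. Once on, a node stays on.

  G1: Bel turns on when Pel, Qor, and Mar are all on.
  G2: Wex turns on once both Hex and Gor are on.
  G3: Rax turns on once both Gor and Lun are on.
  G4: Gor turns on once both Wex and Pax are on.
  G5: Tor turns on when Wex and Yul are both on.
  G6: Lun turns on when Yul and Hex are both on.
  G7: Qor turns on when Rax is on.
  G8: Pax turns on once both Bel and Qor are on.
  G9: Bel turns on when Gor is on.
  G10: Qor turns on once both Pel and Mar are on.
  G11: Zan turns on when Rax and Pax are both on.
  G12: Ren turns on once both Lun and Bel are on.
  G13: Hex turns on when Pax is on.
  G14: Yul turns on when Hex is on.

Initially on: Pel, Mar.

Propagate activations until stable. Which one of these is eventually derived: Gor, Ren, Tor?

Pel and Mar are on, so Qor turns on (G10).
G1: Pel, Qor, and Mar on → Bel on.
G8: Bel and Qor on → Pax on.
Pax is on, so Hex turns on (G13).
G14: Hex on → Yul on.
G6: Yul and Hex on → Lun on.
Lun and Bel are on, so Ren turns on (G12).
Tor would need Wex and Yul (G5), but Wex never turns on. Gor would need Wex and Pax (G4), but Wex never turns on.

Ren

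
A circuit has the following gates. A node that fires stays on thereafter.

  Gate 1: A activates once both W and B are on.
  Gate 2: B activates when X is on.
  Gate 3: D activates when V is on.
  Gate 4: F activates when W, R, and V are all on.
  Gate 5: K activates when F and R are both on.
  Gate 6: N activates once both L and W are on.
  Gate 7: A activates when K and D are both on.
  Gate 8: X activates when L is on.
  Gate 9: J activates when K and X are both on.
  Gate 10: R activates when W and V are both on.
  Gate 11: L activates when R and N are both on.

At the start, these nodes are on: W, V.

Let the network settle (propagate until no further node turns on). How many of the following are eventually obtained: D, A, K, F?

V is on, so D activates (Gate 3).
W and V are on, so R activates (Gate 10).
Gate 4: W, R, and V on → F on.
Gate 5: F and R on → K on.
K and D are on, so A activates (Gate 7).
D: reached.
A: reached.
K: reached.
F: reached.
All 4 are reached.

4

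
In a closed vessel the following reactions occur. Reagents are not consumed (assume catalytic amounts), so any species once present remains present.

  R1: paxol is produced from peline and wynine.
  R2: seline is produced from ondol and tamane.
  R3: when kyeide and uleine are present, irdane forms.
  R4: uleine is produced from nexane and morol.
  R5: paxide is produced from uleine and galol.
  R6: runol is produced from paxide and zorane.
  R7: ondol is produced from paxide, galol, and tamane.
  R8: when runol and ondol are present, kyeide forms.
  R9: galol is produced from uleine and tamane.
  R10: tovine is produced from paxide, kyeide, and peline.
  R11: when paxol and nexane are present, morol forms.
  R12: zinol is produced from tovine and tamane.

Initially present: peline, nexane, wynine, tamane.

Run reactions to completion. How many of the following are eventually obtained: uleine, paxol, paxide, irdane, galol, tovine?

4

peline and wynine present → paxol forms (R1).
paxol and nexane present → morol forms (R11).
nexane and morol present → uleine forms (R4).
uleine and tamane present → galol forms (R9).
uleine and galol present → paxide forms (R5).
uleine: reached.
paxol: reached.
paxide: reached.
irdane would need kyeide and uleine (R3), but kyeide never forms.
galol: reached.
tovine would need paxide, kyeide, and peline (R10), but kyeide never forms.
Reached: uleine, paxol, paxide, and galol — 4 of the 6.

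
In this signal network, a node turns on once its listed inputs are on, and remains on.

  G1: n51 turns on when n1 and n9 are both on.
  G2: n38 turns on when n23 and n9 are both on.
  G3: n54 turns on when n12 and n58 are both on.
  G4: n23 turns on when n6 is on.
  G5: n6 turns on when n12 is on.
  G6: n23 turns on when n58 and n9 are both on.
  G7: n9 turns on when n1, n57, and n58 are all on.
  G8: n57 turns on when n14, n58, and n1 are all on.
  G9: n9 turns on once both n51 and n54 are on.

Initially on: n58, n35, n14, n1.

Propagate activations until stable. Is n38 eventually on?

Yes

G8: n14, n58, and n1 on → n57 on.
n1, n57, and n58 are on, so n9 turns on (G7).
n58 and n9 are on, so n23 turns on (G6).
G2: n23 and n9 on → n38 on.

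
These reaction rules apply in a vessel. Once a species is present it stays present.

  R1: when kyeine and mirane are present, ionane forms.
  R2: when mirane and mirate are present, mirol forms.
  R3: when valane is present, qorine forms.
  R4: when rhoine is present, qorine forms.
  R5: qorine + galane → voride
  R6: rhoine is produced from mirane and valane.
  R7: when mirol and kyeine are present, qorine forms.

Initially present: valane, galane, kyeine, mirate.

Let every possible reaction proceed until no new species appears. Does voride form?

Yes

valane present → qorine forms (R3).
qorine and galane present → voride forms (R5).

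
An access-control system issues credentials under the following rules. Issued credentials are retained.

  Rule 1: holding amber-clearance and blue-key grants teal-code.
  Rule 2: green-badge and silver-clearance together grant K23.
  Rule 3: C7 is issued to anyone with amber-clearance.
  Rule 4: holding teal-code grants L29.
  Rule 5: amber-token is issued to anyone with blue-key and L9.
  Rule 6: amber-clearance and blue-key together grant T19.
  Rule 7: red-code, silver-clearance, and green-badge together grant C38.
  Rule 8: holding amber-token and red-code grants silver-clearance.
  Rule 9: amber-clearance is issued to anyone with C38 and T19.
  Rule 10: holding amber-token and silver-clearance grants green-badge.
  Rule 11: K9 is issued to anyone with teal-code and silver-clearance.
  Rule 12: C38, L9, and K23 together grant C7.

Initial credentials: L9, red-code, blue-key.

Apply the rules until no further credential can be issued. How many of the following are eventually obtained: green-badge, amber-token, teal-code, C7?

Holding blue-key and L9 grants amber-token (Rule 5).
Holding amber-token and red-code grants silver-clearance (Rule 8).
Holding amber-token and silver-clearance grants green-badge (Rule 10).
Holding red-code, silver-clearance, and green-badge grants C38 (Rule 7).
Holding green-badge and silver-clearance grants K23 (Rule 2).
Holding C38, L9, and K23 grants C7 (Rule 12).
green-badge: reached.
amber-token: reached.
teal-code would need amber-clearance and blue-key (Rule 1), but amber-clearance is never granted.
C7: reached.
Reached: green-badge, amber-token, and C7 — 3 of the 4.

3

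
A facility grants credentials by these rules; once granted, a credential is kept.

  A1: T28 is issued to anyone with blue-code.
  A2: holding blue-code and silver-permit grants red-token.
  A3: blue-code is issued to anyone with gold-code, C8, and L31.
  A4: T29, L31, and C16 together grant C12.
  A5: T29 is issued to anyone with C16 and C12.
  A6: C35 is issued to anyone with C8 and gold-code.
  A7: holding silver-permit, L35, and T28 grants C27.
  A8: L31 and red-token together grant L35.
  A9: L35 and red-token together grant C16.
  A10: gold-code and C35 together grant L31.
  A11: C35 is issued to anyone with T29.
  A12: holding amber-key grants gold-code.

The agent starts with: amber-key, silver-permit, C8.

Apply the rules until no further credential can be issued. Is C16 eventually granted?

Yes

Holding amber-key grants gold-code (A12).
Holding C8 and gold-code grants C35 (A6).
Holding gold-code and C35 grants L31 (A10).
Holding gold-code, C8, and L31 grants blue-code (A3).
Holding blue-code and silver-permit grants red-token (A2).
Holding L31 and red-token grants L35 (A8).
Holding L35 and red-token grants C16 (A9).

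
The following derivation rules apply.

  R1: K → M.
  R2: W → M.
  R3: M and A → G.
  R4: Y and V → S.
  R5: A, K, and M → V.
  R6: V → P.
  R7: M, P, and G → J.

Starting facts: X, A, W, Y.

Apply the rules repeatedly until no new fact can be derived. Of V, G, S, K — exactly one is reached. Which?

From W, R2 gives M.
From M and A, R3 gives G.
S would need Y and V (R4), but V is never established. No rule produces K, and it is not given. V would need A, K, and M (R5), but K is never established.

G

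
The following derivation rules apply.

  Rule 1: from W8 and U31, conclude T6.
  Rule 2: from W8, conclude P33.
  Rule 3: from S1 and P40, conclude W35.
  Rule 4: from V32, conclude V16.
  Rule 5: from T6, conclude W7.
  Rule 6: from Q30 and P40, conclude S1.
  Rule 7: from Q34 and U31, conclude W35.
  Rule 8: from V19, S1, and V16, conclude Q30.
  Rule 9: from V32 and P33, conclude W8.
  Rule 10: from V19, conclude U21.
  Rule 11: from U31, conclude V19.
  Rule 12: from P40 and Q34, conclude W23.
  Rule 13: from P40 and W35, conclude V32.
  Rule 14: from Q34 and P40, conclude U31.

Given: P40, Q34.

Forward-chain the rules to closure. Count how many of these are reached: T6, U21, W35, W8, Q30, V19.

From Q34 and P40, Rule 14 gives U31.
From U31, Rule 11 gives V19.
From Q34 and U31, Rule 7 gives W35.
From V19, Rule 10 gives U21.
T6 would need W8 and U31 (Rule 1), but W8 is never established.
U21: reached.
W35: reached.
W8 would need V32 and P33 (Rule 9), but P33 is never established.
Q30 would need V19, S1, and V16 (Rule 8), but S1 is never established.
V19: reached.
Reached: U21, W35, and V19 — 3 of the 6.

3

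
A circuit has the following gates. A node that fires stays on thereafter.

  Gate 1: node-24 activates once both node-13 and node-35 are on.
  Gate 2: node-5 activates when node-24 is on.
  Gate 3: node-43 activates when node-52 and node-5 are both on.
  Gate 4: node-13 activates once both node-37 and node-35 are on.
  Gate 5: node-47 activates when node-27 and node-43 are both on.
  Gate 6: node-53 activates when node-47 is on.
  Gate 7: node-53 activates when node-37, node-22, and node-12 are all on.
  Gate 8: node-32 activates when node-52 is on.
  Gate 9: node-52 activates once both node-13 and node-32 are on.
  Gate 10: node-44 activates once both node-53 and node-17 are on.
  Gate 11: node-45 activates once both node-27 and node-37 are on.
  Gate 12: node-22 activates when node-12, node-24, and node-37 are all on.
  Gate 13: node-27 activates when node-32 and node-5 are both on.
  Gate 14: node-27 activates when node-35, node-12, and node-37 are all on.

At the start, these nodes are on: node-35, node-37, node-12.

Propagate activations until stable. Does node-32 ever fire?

node-32 would need node-52 (Gate 8), but node-52 never turns on.

No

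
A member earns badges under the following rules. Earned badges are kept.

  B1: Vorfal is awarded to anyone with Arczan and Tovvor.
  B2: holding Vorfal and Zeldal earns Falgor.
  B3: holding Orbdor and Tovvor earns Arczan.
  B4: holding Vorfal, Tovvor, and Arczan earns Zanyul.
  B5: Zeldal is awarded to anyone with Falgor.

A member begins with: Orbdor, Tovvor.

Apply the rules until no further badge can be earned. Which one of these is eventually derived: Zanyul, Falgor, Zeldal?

Zanyul

With Orbdor and Tovvor, Arczan is earned (B3).
With Arczan and Tovvor, Vorfal is earned (B1).
With Vorfal, Tovvor, and Arczan, Zanyul is earned (B4).
Falgor would need Vorfal and Zeldal (B2), but Zeldal is never earned. Zeldal would need Falgor (B5), but Falgor is never earned.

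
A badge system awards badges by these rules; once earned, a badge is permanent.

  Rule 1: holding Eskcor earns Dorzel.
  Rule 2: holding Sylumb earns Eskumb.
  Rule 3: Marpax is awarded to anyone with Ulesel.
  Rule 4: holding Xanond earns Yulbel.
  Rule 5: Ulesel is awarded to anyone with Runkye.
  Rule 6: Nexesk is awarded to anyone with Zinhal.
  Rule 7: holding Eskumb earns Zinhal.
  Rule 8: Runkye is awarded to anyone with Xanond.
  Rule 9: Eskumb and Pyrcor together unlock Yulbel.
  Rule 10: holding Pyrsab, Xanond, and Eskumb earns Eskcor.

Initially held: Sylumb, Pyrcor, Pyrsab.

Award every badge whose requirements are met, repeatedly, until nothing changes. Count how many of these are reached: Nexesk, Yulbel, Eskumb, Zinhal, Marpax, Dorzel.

4

With Sylumb, Eskumb is earned (Rule 2).
With Eskumb, Zinhal is earned (Rule 7).
With Eskumb and Pyrcor, Yulbel is earned (Rule 9).
With Zinhal, Nexesk is earned (Rule 6).
Nexesk: reached.
Yulbel: reached.
Eskumb: reached.
Zinhal: reached.
Marpax would need Ulesel (Rule 3), but Ulesel is never earned.
Dorzel would need Eskcor (Rule 1), but Eskcor is never earned.
Reached: Nexesk, Yulbel, Eskumb, and Zinhal — 4 of the 6.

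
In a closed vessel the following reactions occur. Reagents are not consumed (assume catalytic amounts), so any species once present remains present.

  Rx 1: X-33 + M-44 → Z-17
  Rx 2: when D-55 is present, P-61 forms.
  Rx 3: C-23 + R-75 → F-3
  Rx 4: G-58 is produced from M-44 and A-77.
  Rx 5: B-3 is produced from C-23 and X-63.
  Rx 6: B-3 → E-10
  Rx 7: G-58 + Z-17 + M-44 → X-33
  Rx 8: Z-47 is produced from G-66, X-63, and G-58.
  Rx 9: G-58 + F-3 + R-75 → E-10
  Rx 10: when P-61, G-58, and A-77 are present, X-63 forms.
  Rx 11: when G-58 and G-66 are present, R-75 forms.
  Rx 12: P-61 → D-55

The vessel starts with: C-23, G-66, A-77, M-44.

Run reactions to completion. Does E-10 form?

Yes

M-44 and A-77 present → G-58 forms (Rx 4).
G-58 and G-66 present → R-75 forms (Rx 11).
C-23 and R-75 present → F-3 forms (Rx 3).
G-58, F-3, and R-75 present → E-10 forms (Rx 9).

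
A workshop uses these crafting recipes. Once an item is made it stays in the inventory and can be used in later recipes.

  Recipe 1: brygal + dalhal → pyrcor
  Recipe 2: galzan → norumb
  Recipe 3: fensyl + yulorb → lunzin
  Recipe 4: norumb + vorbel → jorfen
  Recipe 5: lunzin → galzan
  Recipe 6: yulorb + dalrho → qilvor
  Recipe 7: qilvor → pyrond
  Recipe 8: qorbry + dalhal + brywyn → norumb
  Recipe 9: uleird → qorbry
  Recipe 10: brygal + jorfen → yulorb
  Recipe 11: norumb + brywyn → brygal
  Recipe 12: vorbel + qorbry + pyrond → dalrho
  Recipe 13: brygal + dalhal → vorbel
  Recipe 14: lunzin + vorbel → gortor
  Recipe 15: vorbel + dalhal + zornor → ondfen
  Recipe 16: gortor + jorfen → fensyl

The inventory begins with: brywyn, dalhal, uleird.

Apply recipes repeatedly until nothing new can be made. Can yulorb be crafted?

Yes

Using Recipe 9, uleird makes qorbry.
Using Recipe 8, qorbry, dalhal, and brywyn make norumb.
Using Recipe 11, norumb and brywyn make brygal.
Using Recipe 13, brygal and dalhal make vorbel.
norumb + vorbel → jorfen (Recipe 4).
Using Recipe 10, brygal and jorfen make yulorb.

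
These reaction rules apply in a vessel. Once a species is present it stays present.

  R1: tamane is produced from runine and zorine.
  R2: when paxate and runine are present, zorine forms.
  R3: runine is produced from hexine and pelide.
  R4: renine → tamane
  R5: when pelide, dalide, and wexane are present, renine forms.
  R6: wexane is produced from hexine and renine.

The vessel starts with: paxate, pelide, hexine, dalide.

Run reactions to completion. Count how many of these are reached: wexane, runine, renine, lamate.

hexine and pelide present → runine forms (R3).
wexane would need hexine and renine (R6), but renine never forms.
runine: reached.
renine would need pelide, dalide, and wexane (R5), but wexane never forms.
No rule produces lamate, and it is not given.
Reached: runine — 1 of the 4.

1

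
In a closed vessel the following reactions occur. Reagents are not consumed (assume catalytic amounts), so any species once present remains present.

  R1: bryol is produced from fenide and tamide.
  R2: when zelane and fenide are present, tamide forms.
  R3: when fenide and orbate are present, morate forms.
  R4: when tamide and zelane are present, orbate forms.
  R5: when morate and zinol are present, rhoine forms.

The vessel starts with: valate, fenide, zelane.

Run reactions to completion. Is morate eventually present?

Yes

zelane and fenide present → tamide forms (R2).
tamide and zelane present → orbate forms (R4).
fenide and orbate present → morate forms (R3).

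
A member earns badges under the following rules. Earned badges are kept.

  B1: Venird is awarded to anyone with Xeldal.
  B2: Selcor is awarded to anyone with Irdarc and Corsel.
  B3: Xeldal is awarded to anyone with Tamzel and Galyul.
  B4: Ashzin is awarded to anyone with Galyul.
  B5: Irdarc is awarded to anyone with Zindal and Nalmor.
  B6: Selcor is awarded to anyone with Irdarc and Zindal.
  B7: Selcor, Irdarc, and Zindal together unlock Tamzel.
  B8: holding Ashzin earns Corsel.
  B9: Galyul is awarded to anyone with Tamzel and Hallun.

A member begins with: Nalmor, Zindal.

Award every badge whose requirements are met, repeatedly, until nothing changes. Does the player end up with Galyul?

No

Galyul would need Tamzel and Hallun (B9), but Hallun is never earned.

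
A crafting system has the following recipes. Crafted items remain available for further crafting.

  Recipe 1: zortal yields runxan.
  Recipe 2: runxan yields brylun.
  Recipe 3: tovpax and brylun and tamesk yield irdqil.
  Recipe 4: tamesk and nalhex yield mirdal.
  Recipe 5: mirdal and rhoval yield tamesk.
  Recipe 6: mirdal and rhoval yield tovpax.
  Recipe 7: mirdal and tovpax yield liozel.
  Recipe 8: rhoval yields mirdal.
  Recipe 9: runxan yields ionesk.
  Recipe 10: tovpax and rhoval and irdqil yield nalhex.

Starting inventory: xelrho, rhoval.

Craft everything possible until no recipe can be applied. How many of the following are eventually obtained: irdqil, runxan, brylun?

0

irdqil would need tovpax, brylun, and tamesk (Recipe 3), but brylun is never obtained.
runxan would need zortal (Recipe 1), but zortal is never obtained.
brylun would need runxan (Recipe 2), but runxan is never obtained.
None of the 3 are reached.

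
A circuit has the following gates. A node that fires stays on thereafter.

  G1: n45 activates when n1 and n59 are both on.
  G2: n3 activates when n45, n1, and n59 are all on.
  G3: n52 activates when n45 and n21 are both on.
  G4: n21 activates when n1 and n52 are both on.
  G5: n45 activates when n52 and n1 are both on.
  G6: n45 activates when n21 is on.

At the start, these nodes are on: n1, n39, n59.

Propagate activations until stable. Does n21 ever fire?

n21 would need n1 and n52 (G4), but n52 never turns on.

No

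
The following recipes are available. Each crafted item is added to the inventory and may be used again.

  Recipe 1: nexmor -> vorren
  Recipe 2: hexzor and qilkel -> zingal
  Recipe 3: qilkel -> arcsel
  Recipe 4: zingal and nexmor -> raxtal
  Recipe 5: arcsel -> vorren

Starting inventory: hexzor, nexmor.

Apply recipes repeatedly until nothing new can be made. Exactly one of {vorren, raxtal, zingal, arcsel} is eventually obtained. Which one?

nexmor -> vorren (Recipe 1).
raxtal would need zingal and nexmor (Recipe 4), but zingal is never obtained. arcsel would need qilkel (Recipe 3), but qilkel is never obtained. zingal would need hexzor and qilkel (Recipe 2), but qilkel is never obtained.

vorren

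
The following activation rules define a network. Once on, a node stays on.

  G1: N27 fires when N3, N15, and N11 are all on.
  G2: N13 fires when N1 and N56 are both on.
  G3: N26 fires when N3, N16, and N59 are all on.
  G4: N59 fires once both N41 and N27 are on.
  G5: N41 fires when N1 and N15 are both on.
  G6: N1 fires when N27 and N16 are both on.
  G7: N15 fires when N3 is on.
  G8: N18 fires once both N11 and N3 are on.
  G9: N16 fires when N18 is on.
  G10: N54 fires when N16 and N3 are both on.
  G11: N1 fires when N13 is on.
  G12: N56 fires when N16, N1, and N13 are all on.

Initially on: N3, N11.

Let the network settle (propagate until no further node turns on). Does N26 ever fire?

N11 and N3 are on, so N18 fires (G8).
G7: N3 on → N15 on.
N3, N15, and N11 are on, so N27 fires (G1).
N18 is on, so N16 fires (G9).
N27 and N16 are on, so N1 fires (G6).
N1 and N15 are on, so N41 fires (G5).
G4: N41 and N27 on → N59 on.
G3: N3, N16, and N59 on → N26 on.

Yes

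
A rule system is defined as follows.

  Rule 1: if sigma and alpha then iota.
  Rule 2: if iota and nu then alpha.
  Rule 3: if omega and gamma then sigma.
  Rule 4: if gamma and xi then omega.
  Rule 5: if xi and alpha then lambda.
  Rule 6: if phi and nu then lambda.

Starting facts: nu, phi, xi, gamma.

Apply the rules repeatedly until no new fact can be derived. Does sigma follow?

gamma and xi hold, so omega follows (Rule 4).
From omega and gamma, Rule 3 gives sigma.

Yes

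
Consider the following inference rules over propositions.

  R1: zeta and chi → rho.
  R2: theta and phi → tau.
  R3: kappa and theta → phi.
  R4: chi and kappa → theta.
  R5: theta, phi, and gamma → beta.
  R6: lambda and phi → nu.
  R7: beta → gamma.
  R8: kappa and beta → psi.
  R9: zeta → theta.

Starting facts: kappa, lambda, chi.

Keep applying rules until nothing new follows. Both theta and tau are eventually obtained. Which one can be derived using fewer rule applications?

theta: chi and kappa hold, so theta follows (R4). [1 rule application]
tau: chi and kappa hold, so theta follows (R4). From kappa and theta, R3 gives phi. theta and phi hold, so tau follows (R2). [3 rule applications]
theta needs fewer.

theta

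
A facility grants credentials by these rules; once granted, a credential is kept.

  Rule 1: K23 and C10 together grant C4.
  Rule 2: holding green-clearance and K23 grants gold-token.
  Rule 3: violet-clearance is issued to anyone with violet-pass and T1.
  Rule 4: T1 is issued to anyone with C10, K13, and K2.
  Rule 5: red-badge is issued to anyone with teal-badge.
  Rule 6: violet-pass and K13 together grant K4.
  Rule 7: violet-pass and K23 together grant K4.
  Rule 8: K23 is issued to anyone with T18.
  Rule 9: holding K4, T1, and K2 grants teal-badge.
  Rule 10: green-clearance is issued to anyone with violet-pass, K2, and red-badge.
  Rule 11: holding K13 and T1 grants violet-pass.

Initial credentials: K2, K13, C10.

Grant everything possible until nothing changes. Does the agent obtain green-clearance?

Holding C10, K13, and K2 grants T1 (Rule 4).
Holding K13 and T1 grants violet-pass (Rule 11).
Holding violet-pass and K13 grants K4 (Rule 6).
Holding K4, T1, and K2 grants teal-badge (Rule 9).
Holding teal-badge grants red-badge (Rule 5).
Holding violet-pass, K2, and red-badge grants green-clearance (Rule 10).

Yes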